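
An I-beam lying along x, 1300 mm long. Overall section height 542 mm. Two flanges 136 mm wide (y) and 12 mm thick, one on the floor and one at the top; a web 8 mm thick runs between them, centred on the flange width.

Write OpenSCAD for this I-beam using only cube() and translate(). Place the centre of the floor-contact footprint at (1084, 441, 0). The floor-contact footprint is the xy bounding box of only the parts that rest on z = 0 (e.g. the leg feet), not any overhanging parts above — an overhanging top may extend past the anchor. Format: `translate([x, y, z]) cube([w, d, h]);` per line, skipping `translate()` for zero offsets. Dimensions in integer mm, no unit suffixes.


translate([434, 373, 0]) cube([1300, 136, 12]);
translate([434, 437, 12]) cube([1300, 8, 518]);
translate([434, 373, 530]) cube([1300, 136, 12]);


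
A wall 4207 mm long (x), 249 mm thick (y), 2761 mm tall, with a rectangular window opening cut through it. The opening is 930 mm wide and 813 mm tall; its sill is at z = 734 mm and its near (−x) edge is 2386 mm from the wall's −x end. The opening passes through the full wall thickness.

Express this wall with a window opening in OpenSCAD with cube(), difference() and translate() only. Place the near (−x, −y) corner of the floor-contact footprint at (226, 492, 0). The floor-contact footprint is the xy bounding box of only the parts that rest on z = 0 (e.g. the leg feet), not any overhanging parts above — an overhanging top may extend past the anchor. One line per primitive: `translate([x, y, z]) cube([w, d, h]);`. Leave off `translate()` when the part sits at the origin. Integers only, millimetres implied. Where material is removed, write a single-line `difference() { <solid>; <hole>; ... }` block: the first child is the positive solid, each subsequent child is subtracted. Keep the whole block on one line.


difference() { translate([226, 492, 0]) cube([4207, 249, 2761]); translate([2612, 492, 734]) cube([930, 249, 813]); }


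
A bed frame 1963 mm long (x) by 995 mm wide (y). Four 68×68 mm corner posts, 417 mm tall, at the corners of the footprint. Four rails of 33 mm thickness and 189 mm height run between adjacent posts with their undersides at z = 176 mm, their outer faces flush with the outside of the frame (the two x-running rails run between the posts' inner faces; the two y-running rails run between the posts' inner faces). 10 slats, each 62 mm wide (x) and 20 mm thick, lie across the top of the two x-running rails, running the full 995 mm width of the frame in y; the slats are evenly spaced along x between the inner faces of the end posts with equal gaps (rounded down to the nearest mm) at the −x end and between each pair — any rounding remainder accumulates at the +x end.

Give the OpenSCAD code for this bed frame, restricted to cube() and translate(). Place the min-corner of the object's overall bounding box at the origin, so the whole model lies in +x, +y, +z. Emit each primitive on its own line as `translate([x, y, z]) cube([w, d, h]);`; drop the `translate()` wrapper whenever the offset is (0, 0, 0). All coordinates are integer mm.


cube([68, 68, 417]);
translate([0, 927, 0]) cube([68, 68, 417]);
translate([1895, 0, 0]) cube([68, 68, 417]);
translate([1895, 927, 0]) cube([68, 68, 417]);
translate([68, 0, 176]) cube([1827, 33, 189]);
translate([68, 962, 176]) cube([1827, 33, 189]);
translate([0, 68, 176]) cube([33, 859, 189]);
translate([1930, 68, 176]) cube([33, 859, 189]);
translate([177, 0, 365]) cube([62, 995, 20]);
translate([348, 0, 365]) cube([62, 995, 20]);
translate([519, 0, 365]) cube([62, 995, 20]);
translate([690, 0, 365]) cube([62, 995, 20]);
translate([861, 0, 365]) cube([62, 995, 20]);
translate([1032, 0, 365]) cube([62, 995, 20]);
translate([1203, 0, 365]) cube([62, 995, 20]);
translate([1374, 0, 365]) cube([62, 995, 20]);
translate([1545, 0, 365]) cube([62, 995, 20]);
translate([1716, 0, 365]) cube([62, 995, 20]);


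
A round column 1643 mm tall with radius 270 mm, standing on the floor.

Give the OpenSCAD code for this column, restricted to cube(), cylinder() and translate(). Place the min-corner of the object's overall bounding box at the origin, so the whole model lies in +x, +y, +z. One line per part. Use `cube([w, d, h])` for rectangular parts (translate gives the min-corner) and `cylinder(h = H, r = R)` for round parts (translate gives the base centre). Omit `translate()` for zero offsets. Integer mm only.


translate([270, 270, 0]) cylinder(h = 1643, r = 270);


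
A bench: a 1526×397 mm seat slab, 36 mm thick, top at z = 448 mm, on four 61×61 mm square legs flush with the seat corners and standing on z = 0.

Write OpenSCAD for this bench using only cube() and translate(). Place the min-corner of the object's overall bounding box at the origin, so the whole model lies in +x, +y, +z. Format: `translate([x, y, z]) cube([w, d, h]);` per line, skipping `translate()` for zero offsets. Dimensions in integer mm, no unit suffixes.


// leg_h = 448 − 36 = 412
translate([0, 0, 412]) cube([1526, 397, 36]);
cube([61, 61, 412]);
translate([0, 336, 0]) cube([61, 61, 412]);
translate([1465, 0, 0]) cube([61, 61, 412]);
translate([1465, 336, 0]) cube([61, 61, 412]);


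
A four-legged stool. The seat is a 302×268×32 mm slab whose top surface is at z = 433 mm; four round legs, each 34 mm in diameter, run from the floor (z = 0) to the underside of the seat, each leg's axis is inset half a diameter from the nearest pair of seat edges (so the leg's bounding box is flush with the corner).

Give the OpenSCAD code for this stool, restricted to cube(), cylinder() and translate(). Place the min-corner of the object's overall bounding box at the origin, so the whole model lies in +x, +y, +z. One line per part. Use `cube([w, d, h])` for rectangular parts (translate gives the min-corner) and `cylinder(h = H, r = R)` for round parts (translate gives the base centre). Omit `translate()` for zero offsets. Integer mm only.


translate([0, 0, 401]) cube([302, 268, 32]);
translate([17, 17, 0]) cylinder(h = 401, r = 17);
translate([285, 17, 0]) cylinder(h = 401, r = 17);
translate([17, 251, 0]) cylinder(h = 401, r = 17);
translate([285, 251, 0]) cylinder(h = 401, r = 17);


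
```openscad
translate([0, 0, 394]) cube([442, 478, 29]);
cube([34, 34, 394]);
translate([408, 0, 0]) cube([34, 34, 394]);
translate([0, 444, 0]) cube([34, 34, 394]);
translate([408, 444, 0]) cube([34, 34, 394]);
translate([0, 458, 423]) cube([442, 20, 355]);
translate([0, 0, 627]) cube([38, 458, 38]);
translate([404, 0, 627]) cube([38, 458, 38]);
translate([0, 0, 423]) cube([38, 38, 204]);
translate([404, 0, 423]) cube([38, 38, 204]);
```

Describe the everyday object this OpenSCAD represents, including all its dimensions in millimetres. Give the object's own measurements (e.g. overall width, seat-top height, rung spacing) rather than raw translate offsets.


A chair. The seat is a 442×478×29 mm slab with its top at z = 423 mm, on four 34×34 mm corner legs (flush with the seat edges, standing on z = 0). A flat backrest 20 mm thick, 355 mm tall, spans the full seat width and rises from the seat top along its +y edge, rear face flush with the rear of the seat. Two armrests of 38×38 mm section run along each side from the seat's front edge to the front of the backrest, top faces 242 mm above the seat top and outer faces flush with the seat's x-edges; a 38×38 mm post under the front of each armrest stands on the seat at the front corner.


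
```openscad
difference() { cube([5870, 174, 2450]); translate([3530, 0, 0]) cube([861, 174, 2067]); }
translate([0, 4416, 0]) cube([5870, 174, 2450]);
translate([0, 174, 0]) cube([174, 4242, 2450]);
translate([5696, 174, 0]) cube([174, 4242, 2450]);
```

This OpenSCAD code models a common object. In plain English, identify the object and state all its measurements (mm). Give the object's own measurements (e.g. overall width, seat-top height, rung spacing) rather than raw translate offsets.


A single room: four walls, each 2450 mm tall and 174 mm thick, enclosing an outside footprint 5870×4590 mm (x × y), no floor or roof. The front and back walls (−y and +y sides) run the full x-width; the side walls fit between their inner faces. A door opening 861 mm wide and 2067 mm tall is cut through the front wall from the floor up, its −x edge 3530 mm from the wall's −x end.


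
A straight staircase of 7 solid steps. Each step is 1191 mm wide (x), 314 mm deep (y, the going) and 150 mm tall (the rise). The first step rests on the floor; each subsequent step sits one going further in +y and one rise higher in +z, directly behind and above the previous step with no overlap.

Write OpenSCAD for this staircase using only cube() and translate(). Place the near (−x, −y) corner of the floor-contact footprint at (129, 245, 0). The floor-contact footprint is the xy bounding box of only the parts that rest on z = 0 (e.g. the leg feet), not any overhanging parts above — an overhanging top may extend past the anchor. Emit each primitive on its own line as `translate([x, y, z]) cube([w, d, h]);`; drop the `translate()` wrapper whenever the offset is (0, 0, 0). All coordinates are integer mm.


translate([129, 245, 0]) cube([1191, 314, 150]);
translate([129, 559, 150]) cube([1191, 314, 150]);
translate([129, 873, 300]) cube([1191, 314, 150]);
translate([129, 1187, 450]) cube([1191, 314, 150]);
translate([129, 1501, 600]) cube([1191, 314, 150]);
translate([129, 1815, 750]) cube([1191, 314, 150]);
translate([129, 2129, 900]) cube([1191, 314, 150]);


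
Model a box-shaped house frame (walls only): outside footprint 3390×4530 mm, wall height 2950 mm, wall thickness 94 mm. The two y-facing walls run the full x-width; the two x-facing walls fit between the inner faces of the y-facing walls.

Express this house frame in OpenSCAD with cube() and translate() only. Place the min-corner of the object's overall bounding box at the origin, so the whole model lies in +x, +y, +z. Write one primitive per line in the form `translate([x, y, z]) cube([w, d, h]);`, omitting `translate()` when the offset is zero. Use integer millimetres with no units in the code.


cube([3390, 94, 2950]);
translate([0, 4436, 0]) cube([3390, 94, 2950]);
translate([0, 94, 0]) cube([94, 4342, 2950]);
translate([3296, 94, 0]) cube([94, 4342, 2950]);


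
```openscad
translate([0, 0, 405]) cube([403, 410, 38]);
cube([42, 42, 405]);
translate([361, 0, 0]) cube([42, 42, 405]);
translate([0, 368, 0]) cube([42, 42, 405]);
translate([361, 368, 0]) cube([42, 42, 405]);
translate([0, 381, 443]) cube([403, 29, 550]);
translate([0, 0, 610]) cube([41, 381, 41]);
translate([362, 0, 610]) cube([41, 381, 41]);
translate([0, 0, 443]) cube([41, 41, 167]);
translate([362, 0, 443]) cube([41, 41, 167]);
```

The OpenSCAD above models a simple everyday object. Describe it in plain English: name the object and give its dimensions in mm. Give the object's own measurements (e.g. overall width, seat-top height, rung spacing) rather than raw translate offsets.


A chair. The seat is a 403×410×38 mm slab with its top at z = 443 mm, on four 42×42 mm corner legs (flush with the seat edges, standing on z = 0). A flat backrest 29 mm thick, 550 mm tall, spans the full seat width and rises from the seat top along its +y edge, rear face flush with the rear of the seat. Two armrests of 41×41 mm section run along each side from the seat's front edge to the front of the backrest, top faces 208 mm above the seat top and outer faces flush with the seat's x-edges; a 41×41 mm post under the front of each armrest stands on the seat at the front corner.


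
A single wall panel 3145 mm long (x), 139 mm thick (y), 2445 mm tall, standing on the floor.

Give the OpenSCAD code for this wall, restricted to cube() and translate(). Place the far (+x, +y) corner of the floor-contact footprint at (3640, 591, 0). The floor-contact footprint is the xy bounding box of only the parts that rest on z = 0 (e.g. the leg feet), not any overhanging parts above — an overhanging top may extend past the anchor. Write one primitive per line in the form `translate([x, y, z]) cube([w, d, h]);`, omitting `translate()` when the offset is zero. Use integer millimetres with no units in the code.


translate([495, 452, 0]) cube([3145, 139, 2445]);


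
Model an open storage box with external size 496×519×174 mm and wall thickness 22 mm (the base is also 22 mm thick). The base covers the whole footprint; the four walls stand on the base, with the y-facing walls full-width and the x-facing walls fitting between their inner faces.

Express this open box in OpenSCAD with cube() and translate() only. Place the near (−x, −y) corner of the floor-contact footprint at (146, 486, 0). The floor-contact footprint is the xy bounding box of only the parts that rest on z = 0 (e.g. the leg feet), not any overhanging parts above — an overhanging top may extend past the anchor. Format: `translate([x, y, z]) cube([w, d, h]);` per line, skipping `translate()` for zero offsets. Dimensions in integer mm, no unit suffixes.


translate([146, 486, 0]) cube([496, 519, 22]);
translate([146, 486, 22]) cube([496, 22, 152]);
translate([146, 983, 22]) cube([496, 22, 152]);
translate([146, 508, 22]) cube([22, 475, 152]);
translate([620, 508, 22]) cube([22, 475, 152]);


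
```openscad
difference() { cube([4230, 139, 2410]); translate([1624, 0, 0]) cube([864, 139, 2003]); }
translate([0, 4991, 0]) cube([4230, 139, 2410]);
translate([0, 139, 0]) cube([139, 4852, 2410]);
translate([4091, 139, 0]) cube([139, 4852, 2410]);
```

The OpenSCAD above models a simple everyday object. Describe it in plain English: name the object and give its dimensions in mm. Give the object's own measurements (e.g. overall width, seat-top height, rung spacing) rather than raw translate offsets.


A single room: four walls, each 2410 mm tall and 139 mm thick, enclosing an outside footprint 4230×5130 mm (x × y), no floor or roof. The front and back walls (−y and +y sides) run the full x-width; the side walls fit between their inner faces. A door opening 864 mm wide and 2003 mm tall is cut through the front wall from the floor up, its −x edge 1624 mm from the wall's −x end.


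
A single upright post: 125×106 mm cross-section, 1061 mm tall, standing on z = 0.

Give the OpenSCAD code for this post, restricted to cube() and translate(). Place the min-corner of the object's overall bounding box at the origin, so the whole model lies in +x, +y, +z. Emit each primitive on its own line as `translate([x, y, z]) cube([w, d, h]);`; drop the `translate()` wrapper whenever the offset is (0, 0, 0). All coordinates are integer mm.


cube([125, 106, 1061]);


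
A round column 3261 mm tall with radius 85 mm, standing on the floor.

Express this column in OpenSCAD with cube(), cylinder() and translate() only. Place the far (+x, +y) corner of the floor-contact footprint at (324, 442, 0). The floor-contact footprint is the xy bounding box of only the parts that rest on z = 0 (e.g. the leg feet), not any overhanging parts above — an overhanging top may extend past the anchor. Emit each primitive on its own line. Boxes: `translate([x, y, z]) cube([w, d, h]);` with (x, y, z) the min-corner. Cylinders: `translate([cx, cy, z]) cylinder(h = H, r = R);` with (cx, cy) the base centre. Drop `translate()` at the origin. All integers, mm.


translate([239, 357, 0]) cylinder(h = 3261, r = 85);


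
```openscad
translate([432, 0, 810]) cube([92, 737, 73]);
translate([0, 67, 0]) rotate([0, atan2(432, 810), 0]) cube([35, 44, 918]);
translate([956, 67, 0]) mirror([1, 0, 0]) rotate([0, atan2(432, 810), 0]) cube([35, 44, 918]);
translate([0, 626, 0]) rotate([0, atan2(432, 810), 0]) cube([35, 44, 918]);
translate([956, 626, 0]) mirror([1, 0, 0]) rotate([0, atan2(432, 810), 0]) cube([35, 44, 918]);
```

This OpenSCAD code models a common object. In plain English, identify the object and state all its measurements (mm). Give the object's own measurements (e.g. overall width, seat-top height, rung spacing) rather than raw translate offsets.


A sawhorse. A 92×737×73 mm beam (x, y, z) sits on two A-frame leg pairs. Each pair is two raked legs of 35×44 mm section (44 mm along y) splaying symmetrically in x. Each leg rises 810 mm vertically over 432 mm of horizontal reach and is 918 mm long along its own axis. Every leg's outer bottom edge rests on the floor and its outer top edge meets a bottom edge of the beam — the left legs (tilting toward +x) meet the beam's −x bottom edge, the right legs (their mirror images, tilting toward −x) meet its +x bottom edge — so the leg tops tuck under the beam, the beam's underside is 810 mm above the floor, and the feet are 956 mm apart outside-to-outside with the beam centred between them. The two leg pairs are set in 67 mm from either end of the beam.


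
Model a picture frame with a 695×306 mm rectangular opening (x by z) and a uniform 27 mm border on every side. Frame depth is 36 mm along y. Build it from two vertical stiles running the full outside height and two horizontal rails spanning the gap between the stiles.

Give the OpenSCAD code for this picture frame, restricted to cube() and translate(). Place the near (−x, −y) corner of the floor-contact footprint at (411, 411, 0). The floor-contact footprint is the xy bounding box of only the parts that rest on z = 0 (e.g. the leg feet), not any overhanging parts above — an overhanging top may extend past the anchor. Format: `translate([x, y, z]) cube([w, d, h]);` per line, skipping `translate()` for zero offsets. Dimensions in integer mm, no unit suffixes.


translate([411, 411, 0]) cube([27, 36, 360]);
translate([1133, 411, 0]) cube([27, 36, 360]);
translate([438, 411, 0]) cube([695, 36, 27]);
translate([438, 411, 333]) cube([695, 36, 27]);


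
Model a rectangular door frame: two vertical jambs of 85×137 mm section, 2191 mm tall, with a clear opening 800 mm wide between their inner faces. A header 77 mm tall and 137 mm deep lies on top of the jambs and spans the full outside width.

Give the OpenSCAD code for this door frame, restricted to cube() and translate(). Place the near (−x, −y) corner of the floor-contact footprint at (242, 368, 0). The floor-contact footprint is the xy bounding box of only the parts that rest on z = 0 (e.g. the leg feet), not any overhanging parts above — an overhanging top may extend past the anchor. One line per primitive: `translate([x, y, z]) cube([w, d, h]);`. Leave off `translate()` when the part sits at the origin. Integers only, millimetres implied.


translate([242, 368, 0]) cube([85, 137, 2191]);
translate([1127, 368, 0]) cube([85, 137, 2191]);
translate([242, 368, 2191]) cube([970, 137, 77]);


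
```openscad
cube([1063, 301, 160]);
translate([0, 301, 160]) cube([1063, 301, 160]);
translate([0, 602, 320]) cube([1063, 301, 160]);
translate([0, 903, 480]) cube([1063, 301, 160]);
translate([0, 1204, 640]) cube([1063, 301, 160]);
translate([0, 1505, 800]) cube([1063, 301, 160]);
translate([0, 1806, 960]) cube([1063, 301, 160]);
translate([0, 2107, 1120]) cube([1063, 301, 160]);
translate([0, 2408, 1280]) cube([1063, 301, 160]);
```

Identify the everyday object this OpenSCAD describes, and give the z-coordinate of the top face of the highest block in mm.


A staircase. The total rise is 1440 mm.

9 identical blocks, each offset up and back from the previous — a staircase. Each step is 160 mm tall and there are 9 of them, so the total rise is 9 × 160 = 1440 mm.


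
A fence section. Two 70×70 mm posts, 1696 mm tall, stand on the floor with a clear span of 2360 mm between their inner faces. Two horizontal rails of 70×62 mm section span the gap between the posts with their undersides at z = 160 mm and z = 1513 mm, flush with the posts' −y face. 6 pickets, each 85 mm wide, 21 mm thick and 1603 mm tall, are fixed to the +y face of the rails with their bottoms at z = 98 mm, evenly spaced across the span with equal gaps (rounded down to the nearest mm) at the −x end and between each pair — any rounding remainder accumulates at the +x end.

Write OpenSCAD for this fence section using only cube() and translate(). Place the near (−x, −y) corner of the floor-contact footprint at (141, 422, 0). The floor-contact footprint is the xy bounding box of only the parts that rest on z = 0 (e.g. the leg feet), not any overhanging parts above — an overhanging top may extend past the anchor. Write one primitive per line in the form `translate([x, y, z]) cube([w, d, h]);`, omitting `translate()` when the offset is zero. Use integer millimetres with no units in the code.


translate([141, 422, 0]) cube([70, 70, 1696]);
translate([2571, 422, 0]) cube([70, 70, 1696]);
translate([211, 422, 160]) cube([2360, 70, 62]);
translate([211, 422, 1513]) cube([2360, 70, 62]);
translate([475, 492, 98]) cube([85, 21, 1603]);
translate([824, 492, 98]) cube([85, 21, 1603]);
translate([1173, 492, 98]) cube([85, 21, 1603]);
translate([1522, 492, 98]) cube([85, 21, 1603]);
translate([1871, 492, 98]) cube([85, 21, 1603]);
translate([2220, 492, 98]) cube([85, 21, 1603]);


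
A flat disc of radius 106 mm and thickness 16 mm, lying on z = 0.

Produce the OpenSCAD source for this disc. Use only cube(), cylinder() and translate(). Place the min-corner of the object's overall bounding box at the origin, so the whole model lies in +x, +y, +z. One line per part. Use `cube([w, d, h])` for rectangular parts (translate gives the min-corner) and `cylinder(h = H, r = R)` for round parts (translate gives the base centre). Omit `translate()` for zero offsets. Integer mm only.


translate([106, 106, 0]) cylinder(h = 16, r = 106);


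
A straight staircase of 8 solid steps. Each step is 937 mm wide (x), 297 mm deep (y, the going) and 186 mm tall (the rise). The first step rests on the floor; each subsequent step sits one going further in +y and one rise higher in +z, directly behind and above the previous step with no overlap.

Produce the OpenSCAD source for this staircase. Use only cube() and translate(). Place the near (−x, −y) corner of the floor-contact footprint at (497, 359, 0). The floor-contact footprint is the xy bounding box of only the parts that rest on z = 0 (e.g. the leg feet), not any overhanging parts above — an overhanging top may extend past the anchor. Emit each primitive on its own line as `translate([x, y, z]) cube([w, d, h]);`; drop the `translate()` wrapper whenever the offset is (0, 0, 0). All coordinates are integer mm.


translate([497, 359, 0]) cube([937, 297, 186]);
translate([497, 656, 186]) cube([937, 297, 186]);
translate([497, 953, 372]) cube([937, 297, 186]);
translate([497, 1250, 558]) cube([937, 297, 186]);
translate([497, 1547, 744]) cube([937, 297, 186]);
translate([497, 1844, 930]) cube([937, 297, 186]);
translate([497, 2141, 1116]) cube([937, 297, 186]);
translate([497, 2438, 1302]) cube([937, 297, 186]);


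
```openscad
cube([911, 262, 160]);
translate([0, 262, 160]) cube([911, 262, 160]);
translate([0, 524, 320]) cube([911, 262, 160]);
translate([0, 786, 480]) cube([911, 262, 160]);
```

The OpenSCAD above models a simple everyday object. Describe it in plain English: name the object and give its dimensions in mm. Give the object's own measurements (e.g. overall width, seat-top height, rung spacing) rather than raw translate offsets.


A straight staircase of 4 solid steps. Each step is 911 mm wide (x), 262 mm deep (y, the going) and 160 mm tall (the rise). The first step rests on the floor; each subsequent step sits one going further in +y and one rise higher in +z, directly behind and above the previous step with no overlap.


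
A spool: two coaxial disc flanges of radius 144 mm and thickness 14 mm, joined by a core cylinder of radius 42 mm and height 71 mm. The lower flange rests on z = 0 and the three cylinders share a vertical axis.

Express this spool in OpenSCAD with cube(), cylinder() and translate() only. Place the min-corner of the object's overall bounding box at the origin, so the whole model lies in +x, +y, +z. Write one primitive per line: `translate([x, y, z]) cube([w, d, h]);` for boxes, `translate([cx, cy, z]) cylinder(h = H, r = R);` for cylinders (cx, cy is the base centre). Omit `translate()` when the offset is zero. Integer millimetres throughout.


translate([144, 144, 0]) cylinder(h = 14, r = 144);
translate([144, 144, 14]) cylinder(h = 71, r = 42);
translate([144, 144, 85]) cylinder(h = 14, r = 144);


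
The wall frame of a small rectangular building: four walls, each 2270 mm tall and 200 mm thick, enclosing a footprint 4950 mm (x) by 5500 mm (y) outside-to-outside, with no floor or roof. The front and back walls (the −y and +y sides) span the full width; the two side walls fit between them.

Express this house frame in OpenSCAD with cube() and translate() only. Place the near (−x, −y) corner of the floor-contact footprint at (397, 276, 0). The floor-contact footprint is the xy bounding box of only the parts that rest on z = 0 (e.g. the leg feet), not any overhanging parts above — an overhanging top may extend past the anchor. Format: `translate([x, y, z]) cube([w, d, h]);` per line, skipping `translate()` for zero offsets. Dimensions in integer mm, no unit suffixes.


translate([397, 276, 0]) cube([4950, 200, 2270]);
translate([397, 5576, 0]) cube([4950, 200, 2270]);
translate([397, 476, 0]) cube([200, 5100, 2270]);
translate([5147, 476, 0]) cube([200, 5100, 2270]);


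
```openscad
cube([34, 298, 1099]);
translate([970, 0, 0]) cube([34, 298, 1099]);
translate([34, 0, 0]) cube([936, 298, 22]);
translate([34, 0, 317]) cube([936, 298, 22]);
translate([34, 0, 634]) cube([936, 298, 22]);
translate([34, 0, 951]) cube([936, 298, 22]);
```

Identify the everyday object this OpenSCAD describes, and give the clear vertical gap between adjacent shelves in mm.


A bookshelf. The clear shelf gap is 295 mm.

Two tall side panels with 4 horizontal boards between them — a bookshelf. The first two shelf undersides are at z = 0 and z = 317; with shelf thickness 22, the clear gap is 317 − 0 − 22 = 295 mm.


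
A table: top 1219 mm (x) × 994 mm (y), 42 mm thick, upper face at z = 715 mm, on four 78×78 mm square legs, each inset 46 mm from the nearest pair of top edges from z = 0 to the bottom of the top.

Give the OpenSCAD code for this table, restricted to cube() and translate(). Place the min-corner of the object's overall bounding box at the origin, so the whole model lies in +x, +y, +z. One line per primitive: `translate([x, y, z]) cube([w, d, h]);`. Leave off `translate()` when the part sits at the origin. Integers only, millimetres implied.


translate([0, 0, 673]) cube([1219, 994, 42]);
translate([46, 46, 0]) cube([78, 78, 673]);
translate([1095, 46, 0]) cube([78, 78, 673]);
translate([46, 870, 0]) cube([78, 78, 673]);
translate([1095, 870, 0]) cube([78, 78, 673]);


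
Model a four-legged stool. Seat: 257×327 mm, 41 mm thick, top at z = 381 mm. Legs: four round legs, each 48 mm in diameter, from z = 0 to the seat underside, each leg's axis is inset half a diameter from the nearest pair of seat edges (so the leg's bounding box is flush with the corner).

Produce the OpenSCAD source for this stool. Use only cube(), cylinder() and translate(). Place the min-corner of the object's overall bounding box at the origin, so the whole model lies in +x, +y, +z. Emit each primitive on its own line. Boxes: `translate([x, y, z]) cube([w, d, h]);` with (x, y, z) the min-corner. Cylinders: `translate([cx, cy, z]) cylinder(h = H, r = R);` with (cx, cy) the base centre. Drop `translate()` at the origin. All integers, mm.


// leg_h = 381 - 41 = 340
translate([0, 0, 340]) cube([257, 327, 41]);
translate([24, 24, 0]) cylinder(h = 340, r = 24);
translate([233, 24, 0]) cylinder(h = 340, r = 24);
translate([24, 303, 0]) cylinder(h = 340, r = 24);
translate([233, 303, 0]) cylinder(h = 340, r = 24);


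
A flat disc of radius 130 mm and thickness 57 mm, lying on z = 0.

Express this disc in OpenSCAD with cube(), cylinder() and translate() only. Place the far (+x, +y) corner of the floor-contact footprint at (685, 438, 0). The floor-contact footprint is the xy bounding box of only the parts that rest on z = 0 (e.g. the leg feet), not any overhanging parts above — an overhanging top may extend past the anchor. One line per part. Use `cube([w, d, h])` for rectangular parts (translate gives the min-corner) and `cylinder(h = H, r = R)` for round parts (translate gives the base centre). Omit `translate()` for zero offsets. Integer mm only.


translate([555, 308, 0]) cylinder(h = 57, r = 130);


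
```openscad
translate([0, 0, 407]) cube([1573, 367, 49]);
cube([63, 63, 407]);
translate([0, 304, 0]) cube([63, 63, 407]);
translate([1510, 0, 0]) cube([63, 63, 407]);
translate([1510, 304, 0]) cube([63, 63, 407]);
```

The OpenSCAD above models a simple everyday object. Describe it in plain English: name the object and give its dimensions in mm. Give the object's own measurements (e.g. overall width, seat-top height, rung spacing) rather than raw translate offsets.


A long wooden bench with a 1573 mm (x) × 367 mm (y) seat, 49 mm thick, its top surface 456 mm above the floor. Four 63 mm square legs at the seat corners, flush with the edges, run from z = 0 to the seat underside.


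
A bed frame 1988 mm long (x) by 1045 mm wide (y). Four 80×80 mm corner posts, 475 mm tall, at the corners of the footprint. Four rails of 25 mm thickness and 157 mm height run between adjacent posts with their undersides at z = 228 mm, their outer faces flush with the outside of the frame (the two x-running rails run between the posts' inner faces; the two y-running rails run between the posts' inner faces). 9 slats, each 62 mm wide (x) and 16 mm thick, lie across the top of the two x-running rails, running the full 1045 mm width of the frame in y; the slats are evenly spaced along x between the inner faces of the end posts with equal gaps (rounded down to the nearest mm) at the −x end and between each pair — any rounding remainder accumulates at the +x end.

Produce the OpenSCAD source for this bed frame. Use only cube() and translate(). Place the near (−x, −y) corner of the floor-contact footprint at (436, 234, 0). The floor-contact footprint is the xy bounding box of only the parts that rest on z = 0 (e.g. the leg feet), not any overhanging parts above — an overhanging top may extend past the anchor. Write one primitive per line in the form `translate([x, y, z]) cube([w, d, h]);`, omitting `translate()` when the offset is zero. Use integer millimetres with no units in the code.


// slat z = rail_z + rail_h = 228 + 157 = 385
// slat gap = ⌊(1828 − 9·62) / 10⌋ = 127
translate([436, 234, 0]) cube([80, 80, 475]);
translate([436, 1199, 0]) cube([80, 80, 475]);
translate([2344, 234, 0]) cube([80, 80, 475]);
translate([2344, 1199, 0]) cube([80, 80, 475]);
translate([516, 234, 228]) cube([1828, 25, 157]);
translate([516, 1254, 228]) cube([1828, 25, 157]);
translate([436, 314, 228]) cube([25, 885, 157]);
translate([2399, 314, 228]) cube([25, 885, 157]);
translate([643, 234, 385]) cube([62, 1045, 16]);
translate([832, 234, 385]) cube([62, 1045, 16]);
translate([1021, 234, 385]) cube([62, 1045, 16]);
translate([1210, 234, 385]) cube([62, 1045, 16]);
translate([1399, 234, 385]) cube([62, 1045, 16]);
translate([1588, 234, 385]) cube([62, 1045, 16]);
translate([1777, 234, 385]) cube([62, 1045, 16]);
translate([1966, 234, 385]) cube([62, 1045, 16]);
translate([2155, 234, 385]) cube([62, 1045, 16]);


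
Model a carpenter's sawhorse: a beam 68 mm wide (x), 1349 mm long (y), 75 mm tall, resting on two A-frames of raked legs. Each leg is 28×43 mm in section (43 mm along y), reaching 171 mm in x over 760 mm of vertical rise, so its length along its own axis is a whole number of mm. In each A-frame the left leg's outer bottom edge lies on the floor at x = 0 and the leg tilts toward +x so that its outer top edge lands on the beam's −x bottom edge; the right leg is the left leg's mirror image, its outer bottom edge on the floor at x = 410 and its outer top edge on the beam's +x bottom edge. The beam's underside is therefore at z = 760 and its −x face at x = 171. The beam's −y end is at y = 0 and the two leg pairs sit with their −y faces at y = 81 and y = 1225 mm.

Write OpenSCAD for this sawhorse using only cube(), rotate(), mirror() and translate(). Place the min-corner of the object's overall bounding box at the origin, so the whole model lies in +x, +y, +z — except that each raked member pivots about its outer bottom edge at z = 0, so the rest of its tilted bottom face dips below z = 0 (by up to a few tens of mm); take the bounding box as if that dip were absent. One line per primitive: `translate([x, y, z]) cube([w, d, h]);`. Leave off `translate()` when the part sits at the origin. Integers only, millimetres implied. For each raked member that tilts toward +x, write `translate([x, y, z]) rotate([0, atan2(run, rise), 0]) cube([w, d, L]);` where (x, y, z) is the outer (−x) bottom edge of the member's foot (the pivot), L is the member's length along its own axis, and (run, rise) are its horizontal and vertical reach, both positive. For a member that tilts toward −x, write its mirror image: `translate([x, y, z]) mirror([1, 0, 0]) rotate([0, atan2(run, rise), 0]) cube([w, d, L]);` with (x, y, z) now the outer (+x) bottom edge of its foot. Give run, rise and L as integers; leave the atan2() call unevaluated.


// leg length = √(171² + 760²) = 779
// right-leg outer foot x = 2·171 + 68 = 410
// beam min-corner = (171, 0, 760)
translate([171, 0, 760]) cube([68, 1349, 75]);
translate([0, 81, 0]) rotate([0, atan2(171, 760), 0]) cube([28, 43, 779]);
translate([410, 81, 0]) mirror([1, 0, 0]) rotate([0, atan2(171, 760), 0]) cube([28, 43, 779]);
translate([0, 1225, 0]) rotate([0, atan2(171, 760), 0]) cube([28, 43, 779]);
translate([410, 1225, 0]) mirror([1, 0, 0]) rotate([0, atan2(171, 760), 0]) cube([28, 43, 779]);


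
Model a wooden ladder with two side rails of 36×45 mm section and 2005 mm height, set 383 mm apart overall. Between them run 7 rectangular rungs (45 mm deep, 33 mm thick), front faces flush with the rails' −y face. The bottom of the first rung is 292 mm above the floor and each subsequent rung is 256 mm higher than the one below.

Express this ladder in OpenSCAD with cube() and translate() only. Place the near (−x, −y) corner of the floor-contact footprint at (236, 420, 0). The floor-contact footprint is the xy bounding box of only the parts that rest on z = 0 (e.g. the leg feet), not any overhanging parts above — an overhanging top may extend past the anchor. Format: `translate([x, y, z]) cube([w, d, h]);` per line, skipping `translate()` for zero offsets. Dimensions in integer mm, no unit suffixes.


translate([236, 420, 0]) cube([36, 45, 2005]);
translate([583, 420, 0]) cube([36, 45, 2005]);
translate([272, 420, 292]) cube([311, 45, 33]);
translate([272, 420, 548]) cube([311, 45, 33]);
translate([272, 420, 804]) cube([311, 45, 33]);
translate([272, 420, 1060]) cube([311, 45, 33]);
translate([272, 420, 1316]) cube([311, 45, 33]);
translate([272, 420, 1572]) cube([311, 45, 33]);
translate([272, 420, 1828]) cube([311, 45, 33]);


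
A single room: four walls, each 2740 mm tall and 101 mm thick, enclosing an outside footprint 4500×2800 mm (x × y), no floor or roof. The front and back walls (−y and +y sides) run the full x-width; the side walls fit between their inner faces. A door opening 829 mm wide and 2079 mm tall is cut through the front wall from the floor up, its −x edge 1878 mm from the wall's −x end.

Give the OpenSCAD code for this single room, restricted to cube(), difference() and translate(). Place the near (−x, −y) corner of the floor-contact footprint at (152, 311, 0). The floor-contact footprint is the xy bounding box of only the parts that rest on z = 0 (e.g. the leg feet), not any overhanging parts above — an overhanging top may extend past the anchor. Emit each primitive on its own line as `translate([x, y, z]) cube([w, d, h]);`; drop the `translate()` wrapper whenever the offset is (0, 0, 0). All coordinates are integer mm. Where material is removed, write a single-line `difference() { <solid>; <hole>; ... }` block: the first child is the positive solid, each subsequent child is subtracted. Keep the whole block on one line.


difference() { translate([152, 311, 0]) cube([4500, 101, 2740]); translate([2030, 311, 0]) cube([829, 101, 2079]); }
translate([152, 3010, 0]) cube([4500, 101, 2740]);
translate([152, 412, 0]) cube([101, 2598, 2740]);
translate([4551, 412, 0]) cube([101, 2598, 2740]);


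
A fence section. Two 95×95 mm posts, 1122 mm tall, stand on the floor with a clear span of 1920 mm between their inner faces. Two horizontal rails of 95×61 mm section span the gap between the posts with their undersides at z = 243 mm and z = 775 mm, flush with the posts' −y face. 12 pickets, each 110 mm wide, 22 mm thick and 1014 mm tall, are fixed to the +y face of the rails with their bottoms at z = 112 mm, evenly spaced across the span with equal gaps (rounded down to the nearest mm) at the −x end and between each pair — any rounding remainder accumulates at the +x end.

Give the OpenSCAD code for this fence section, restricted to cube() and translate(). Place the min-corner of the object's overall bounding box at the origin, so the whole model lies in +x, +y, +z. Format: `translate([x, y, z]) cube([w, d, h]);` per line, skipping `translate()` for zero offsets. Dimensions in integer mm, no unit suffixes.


cube([95, 95, 1122]);
translate([2015, 0, 0]) cube([95, 95, 1122]);
translate([95, 0, 243]) cube([1920, 95, 61]);
translate([95, 0, 775]) cube([1920, 95, 61]);
translate([141, 95, 112]) cube([110, 22, 1014]);
translate([297, 95, 112]) cube([110, 22, 1014]);
translate([453, 95, 112]) cube([110, 22, 1014]);
translate([609, 95, 112]) cube([110, 22, 1014]);
translate([765, 95, 112]) cube([110, 22, 1014]);
translate([921, 95, 112]) cube([110, 22, 1014]);
translate([1077, 95, 112]) cube([110, 22, 1014]);
translate([1233, 95, 112]) cube([110, 22, 1014]);
translate([1389, 95, 112]) cube([110, 22, 1014]);
translate([1545, 95, 112]) cube([110, 22, 1014]);
translate([1701, 95, 112]) cube([110, 22, 1014]);
translate([1857, 95, 112]) cube([110, 22, 1014]);


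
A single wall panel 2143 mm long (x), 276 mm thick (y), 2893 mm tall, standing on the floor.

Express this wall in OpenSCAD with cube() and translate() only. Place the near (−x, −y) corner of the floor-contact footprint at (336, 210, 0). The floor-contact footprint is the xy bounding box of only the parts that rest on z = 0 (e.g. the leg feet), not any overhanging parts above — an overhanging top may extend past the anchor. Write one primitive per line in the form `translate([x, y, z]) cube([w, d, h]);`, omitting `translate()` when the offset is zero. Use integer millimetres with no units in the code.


translate([336, 210, 0]) cube([2143, 276, 2893]);


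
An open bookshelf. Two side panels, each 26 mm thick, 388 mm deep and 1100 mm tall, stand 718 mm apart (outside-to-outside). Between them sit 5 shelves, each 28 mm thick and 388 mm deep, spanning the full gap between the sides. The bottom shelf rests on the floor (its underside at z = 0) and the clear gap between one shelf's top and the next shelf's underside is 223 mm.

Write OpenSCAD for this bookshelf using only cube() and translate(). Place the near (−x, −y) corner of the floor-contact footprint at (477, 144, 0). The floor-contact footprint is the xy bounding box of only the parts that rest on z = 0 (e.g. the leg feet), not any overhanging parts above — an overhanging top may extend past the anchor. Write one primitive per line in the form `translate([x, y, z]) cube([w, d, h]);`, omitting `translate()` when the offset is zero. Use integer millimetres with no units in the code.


translate([477, 144, 0]) cube([26, 388, 1100]);
translate([1169, 144, 0]) cube([26, 388, 1100]);
translate([503, 144, 0]) cube([666, 388, 28]);
translate([503, 144, 251]) cube([666, 388, 28]);
translate([503, 144, 502]) cube([666, 388, 28]);
translate([503, 144, 753]) cube([666, 388, 28]);
translate([503, 144, 1004]) cube([666, 388, 28]);


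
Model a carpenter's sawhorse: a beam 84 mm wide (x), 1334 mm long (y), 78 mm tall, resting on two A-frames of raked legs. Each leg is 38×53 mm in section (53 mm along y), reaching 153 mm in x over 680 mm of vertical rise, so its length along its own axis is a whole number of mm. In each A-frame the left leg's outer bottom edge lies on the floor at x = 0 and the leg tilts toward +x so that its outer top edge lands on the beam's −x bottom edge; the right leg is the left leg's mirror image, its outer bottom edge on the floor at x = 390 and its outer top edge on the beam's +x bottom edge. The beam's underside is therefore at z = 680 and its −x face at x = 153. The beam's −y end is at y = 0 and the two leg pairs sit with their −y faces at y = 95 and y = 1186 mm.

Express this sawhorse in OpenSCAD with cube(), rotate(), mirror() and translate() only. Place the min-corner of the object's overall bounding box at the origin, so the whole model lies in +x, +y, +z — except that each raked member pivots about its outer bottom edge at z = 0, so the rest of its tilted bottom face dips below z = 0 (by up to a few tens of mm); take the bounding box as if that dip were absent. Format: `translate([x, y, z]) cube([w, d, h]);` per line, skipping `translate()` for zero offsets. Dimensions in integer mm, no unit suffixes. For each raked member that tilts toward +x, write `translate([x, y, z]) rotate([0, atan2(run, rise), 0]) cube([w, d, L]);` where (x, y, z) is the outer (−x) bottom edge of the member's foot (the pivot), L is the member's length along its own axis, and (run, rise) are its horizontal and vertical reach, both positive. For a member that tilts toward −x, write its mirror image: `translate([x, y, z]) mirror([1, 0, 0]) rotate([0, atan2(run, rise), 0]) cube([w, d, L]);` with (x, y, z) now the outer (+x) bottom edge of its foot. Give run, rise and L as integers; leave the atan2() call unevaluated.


translate([153, 0, 680]) cube([84, 1334, 78]);
translate([0, 95, 0]) rotate([0, atan2(153, 680), 0]) cube([38, 53, 697]);
translate([390, 95, 0]) mirror([1, 0, 0]) rotate([0, atan2(153, 680), 0]) cube([38, 53, 697]);
translate([0, 1186, 0]) rotate([0, atan2(153, 680), 0]) cube([38, 53, 697]);
translate([390, 1186, 0]) mirror([1, 0, 0]) rotate([0, atan2(153, 680), 0]) cube([38, 53, 697]);
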